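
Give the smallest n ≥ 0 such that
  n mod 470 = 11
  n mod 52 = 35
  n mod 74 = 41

gcd(470, 52) = 2 and 2 | (35 − 11), so the pair is consistent; merging gives n ≡ 5651 (mod 12220), where 12220 = lcm(470, 52).
gcd(12220, 74) = 2 and 2 | (41 − 5651), so the pair is consistent; merging gives n ≡ 384471 (mod 452140), where 452140 = lcm(12220, 74).
The solution is unique modulo lcm(470, 52, 74) = 452140.

384471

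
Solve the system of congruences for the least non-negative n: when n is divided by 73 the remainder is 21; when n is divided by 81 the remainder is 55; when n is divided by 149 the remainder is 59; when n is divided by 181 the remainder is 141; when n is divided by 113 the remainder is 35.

The moduli are pairwise coprime; M = 73·81·149·181·113 = 18019849761.
M/73 = 246847257; 246847257 ≡ 20 (mod 73); 20·11 ≡ 1, so inverse 11.
M/81 = 222467281; 222467281 ≡ 52 (mod 81); 52·67 ≡ 1, so inverse 67.
M/149 = 120938589; 120938589 ≡ 57 (mod 149); 57·34 ≡ 1, so inverse 34.
M/181 = 99557181; 99557181 ≡ 122 (mod 181); 122·46 ≡ 1, so inverse 46.
M/113 = 159467697; 159467697 ≡ 63 (mod 113); 63·61 ≡ 1, so inverse 61.
n ≡ 21·246847257·11 + 55·222467281·67 + 59·120938589·34 + 141·99557181·46 + 35·159467697·61 = 2105607865447.
2105607865447 mod 18019849761 = 15305293171.

15305293171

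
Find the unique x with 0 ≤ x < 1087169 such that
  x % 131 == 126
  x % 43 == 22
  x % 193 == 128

The moduli are pairwise coprime; N = 131·43·193 = 1087169.
N/131 = 8299; 8299 ≡ 46 (mod 131); 46·94 ≡ 1, so inverse 94.
N/43 = 25283; 25283 ≡ 42 (mod 43); 42·42 ≡ 1, so inverse 42.
N/193 = 5633; 5633 ≡ 36 (mod 193); 36·59 ≡ 1, so inverse 59.
x ≡ 126·8299·94 + 22·25283·42 + 128·5633·59 = 164195264.
164195264 mod 1087169 = 32745.

32745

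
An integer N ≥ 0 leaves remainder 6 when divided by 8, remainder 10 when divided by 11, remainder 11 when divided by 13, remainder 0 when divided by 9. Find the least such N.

The moduli are pairwise coprime; M = 8·11·13·9 = 10296.
M/8 = 1287; 1287 ≡ 7 (mod 8); 7·7 ≡ 1, so inverse 7.
M/11 = 936; 936 ≡ 1 (mod 11), inverse 1.
M/13 = 792; 792 ≡ 12 (mod 13); 12·12 ≡ 1, so inverse 12.
M/9 = 1144; 1144 ≡ 1 (mod 9), inverse 1.
N ≡ 6·1287·7 + 10·936·1 + 11·792·12 + 0·1144·1 = 167958.
167958 mod 10296 = 3222.

3222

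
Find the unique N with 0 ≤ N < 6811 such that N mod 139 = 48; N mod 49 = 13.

4913

From N ≡ 48 (mod 139) write N = 48 + 139t. Substituting into N ≡ 13 (mod 49) gives 139t ≡ 14 (mod 49), and since 41⁻¹ ≡ 6 (mod 49), t ≡ 35. Hence N ≡ 48 + 139·35 = 4913 (mod 6811).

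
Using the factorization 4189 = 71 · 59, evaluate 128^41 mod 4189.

1335

Mod 71: 128 ≡ 57; 57^41 ≡ 57 (mod 71).
Mod 59: 128 ≡ 10; 10^41 ≡ 37 (mod 59).
Combine by CRT: x ≡ 57 (mod 71), x ≡ 37 (mod 59) ⇒ x ≡ 1335 (mod 4189).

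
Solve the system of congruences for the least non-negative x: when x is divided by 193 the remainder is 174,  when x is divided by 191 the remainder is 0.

From x ≡ 174 (mod 193) write x = 174 + 193t. Substituting into x ≡ 0 (mod 191) gives 193t ≡ 17 (mod 191), and since 2⁻¹ ≡ 96 (mod 191), t ≡ 104. Hence x ≡ 174 + 193·104 = 20246 (mod 36863).

20246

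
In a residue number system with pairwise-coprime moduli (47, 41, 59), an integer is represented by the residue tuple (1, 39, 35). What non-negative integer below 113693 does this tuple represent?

The moduli are pairwise coprime; N = 47·41·59 = 113693.
N/47 = 2419; 2419 ≡ 22 (mod 47); 22·15 ≡ 1, so inverse 15.
N/41 = 2773; 2773 ≡ 26 (mod 41); 26·30 ≡ 1, so inverse 30.
N/59 = 1927; 1927 ≡ 39 (mod 59); 39·56 ≡ 1, so inverse 56.
x ≡ 1·2419·15 + 39·2773·30 + 35·1927·56 = 7057615.
7057615 mod 113693 = 8649.

8649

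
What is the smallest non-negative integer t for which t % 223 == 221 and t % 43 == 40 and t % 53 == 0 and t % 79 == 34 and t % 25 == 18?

The moduli are pairwise coprime; N = 223·43·53·79·25 = 1003728575.
N/223 = 4501025; 4501025 ≡ 216 (mod 223); 216·191 ≡ 1, so inverse 191.
N/43 = 23342525; 23342525 ≡ 18 (mod 43); 18·12 ≡ 1, so inverse 12.
N/53 = 18938275; 18938275 ≡ 50 (mod 53); 50·35 ≡ 1, so inverse 35.
N/79 = 12705425; 12705425 ≡ 13 (mod 79); 13·73 ≡ 1, so inverse 73.
N/25 = 40149143; 40149143 ≡ 18 (mod 25); 18·7 ≡ 1, so inverse 7.
t ≡ 221·4501025·191 + 40·23342525·12 + 0·18938275·35 + 34·12705425·73 + 18·40149143·7 = 237790835143.
237790835143 mod 1003728575 = 910891443.

910891443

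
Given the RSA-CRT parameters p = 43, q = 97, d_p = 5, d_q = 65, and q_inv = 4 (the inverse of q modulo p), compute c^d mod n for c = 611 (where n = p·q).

3321

m₁ = c^(d_p) mod p: c ≡ 9 (mod 43), and 9^5 mod 43 = 10.
m₂ = c^(d_q) mod q: c ≡ 29 (mod 97), and 29^65 mod 97 = 23.
h = q_inv·(m₁ − m₂) mod p = 4·(10 − 23) mod 43 = 34.
m = m₂ + h·q = 23 + 34·97 = 3321.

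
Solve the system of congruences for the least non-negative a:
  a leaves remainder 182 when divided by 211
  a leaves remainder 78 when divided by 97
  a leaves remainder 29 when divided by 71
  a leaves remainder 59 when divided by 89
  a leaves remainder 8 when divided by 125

Combine the congruences pairwise.
From a ≡ 182 (mod 211) write a = 182 + 211t. Substituting into a ≡ 78 (mod 97) gives 211t ≡ 90 (mod 97), and since 17⁻¹ ≡ 40 (mod 97), t ≡ 11. Hence a ≡ 182 + 211·11 = 2503 (mod 20467).
From a ≡ 2503 (mod 20467) write a = 2503 + 20467t. Substituting into a ≡ 29 (mod 71) gives 20467t ≡ 11 (mod 71), and since 19⁻¹ ≡ 15 (mod 71), t ≡ 23. Hence a ≡ 2503 + 20467·23 = 473244 (mod 1453157).
From a ≡ 473244 (mod 1453157) write a = 473244 + 1453157t. Substituting into a ≡ 59 (mod 89) gives 1453157t ≡ 28 (mod 89), and since 54⁻¹ ≡ 61 (mod 89), t ≡ 17. Hence a ≡ 473244 + 1453157·17 = 25176913 (mod 129330973).
From a ≡ 25176913 (mod 129330973) write a = 25176913 + 129330973t. Substituting into a ≡ 8 (mod 125) gives 129330973t ≡ 95 (mod 125), and since 98⁻¹ ≡ 37 (mod 125), t ≡ 15. Hence a ≡ 25176913 + 129330973·15 = 1965141508 (mod 16166371625).

1965141508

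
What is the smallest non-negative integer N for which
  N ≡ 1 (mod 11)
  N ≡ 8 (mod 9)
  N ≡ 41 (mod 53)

From N ≡ 1 (mod 11) write N = 1 + 11t. Substituting into N ≡ 8 (mod 9) gives 11t ≡ 7 (mod 9), and since 2⁻¹ ≡ 5 (mod 9), t ≡ 8. Hence N ≡ 1 + 11·8 = 89 (mod 99).
From N ≡ 89 (mod 99) write N = 89 + 99t. Substituting into N ≡ 41 (mod 53) gives 99t ≡ 5 (mod 53), and since 46⁻¹ ≡ 15 (mod 53), t ≡ 22. Hence N ≡ 89 + 99·22 = 2267 (mod 5247).

2267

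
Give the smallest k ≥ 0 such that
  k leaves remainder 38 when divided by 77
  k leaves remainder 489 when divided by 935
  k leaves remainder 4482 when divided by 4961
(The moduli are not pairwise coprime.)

Combine the congruences pairwise.
gcd(77, 935) = 11 and 11 | (489 − 38), so the pair is consistent; merging gives k ≡ 1424 (mod 6545), where 6545 = lcm(77, 935).
gcd(6545, 4961) = 11 and 11 | (4482 − 1424), so the pair is consistent; merging gives k ≡ 956994 (mod 2951795), where 2951795 = lcm(6545, 4961).
The solution is unique modulo lcm(77, 935, 4961) = 2951795.

956994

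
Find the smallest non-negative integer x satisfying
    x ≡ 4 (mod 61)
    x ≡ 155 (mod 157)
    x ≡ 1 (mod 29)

35323

Combine the congruences pairwise.
From x ≡ 4 (mod 61) write x = 4 + 61t. Substituting into x ≡ 155 (mod 157) gives 61t ≡ 151 (mod 157), and since 61⁻¹ ≡ 139 (mod 157), t ≡ 108. Hence x ≡ 4 + 61·108 = 6592 (mod 9577).
From x ≡ 6592 (mod 9577) write x = 6592 + 9577t. Substituting into x ≡ 1 (mod 29) gives 9577t ≡ 21 (mod 29), and since 7⁻¹ ≡ 25 (mod 29), t ≡ 3. Hence x ≡ 6592 + 9577·3 = 35323 (mod 277733).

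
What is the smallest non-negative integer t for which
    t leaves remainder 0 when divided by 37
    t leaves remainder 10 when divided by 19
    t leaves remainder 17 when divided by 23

The moduli are pairwise coprime; N = 37·19·23 = 16169.
N/37 = 437; 437 ≡ 30 (mod 37); 30·21 ≡ 1, so inverse 21.
N/19 = 851; 851 ≡ 15 (mod 19); 15·14 ≡ 1, so inverse 14.
N/23 = 703; 703 ≡ 13 (mod 23); 13·16 ≡ 1, so inverse 16.
t ≡ 0·437·21 + 10·851·14 + 17·703·16 = 310356.
310356 mod 16169 = 3145.

3145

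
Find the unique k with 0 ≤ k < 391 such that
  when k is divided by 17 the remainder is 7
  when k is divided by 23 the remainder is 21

From k ≡ 7 (mod 17) write k = 7 + 17t. Substituting into k ≡ 21 (mod 23) gives 17t ≡ 14 (mod 23), and since 17⁻¹ ≡ 19 (mod 23), t ≡ 13. Hence k ≡ 7 + 17·13 = 228 (mod 391).

228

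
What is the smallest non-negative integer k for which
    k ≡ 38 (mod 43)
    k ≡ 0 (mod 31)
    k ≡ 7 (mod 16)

20119

From k ≡ 38 (mod 43) write k = 38 + 43t. Substituting into k ≡ 0 (mod 31) gives 43t ≡ 24 (mod 31), and since 12⁻¹ ≡ 13 (mod 31), t ≡ 2. Hence k ≡ 38 + 43·2 = 124 (mod 1333).
From k ≡ 124 (mod 1333) write k = 124 + 1333t. Substituting into k ≡ 7 (mod 16) gives 1333t ≡ 11 (mod 16), and since 5⁻¹ ≡ 13 (mod 16), t ≡ 15. Hence k ≡ 124 + 1333·15 = 20119 (mod 21328).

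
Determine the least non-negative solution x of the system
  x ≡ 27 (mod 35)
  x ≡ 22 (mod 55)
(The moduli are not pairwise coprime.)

132

Combine the congruences pairwise.
gcd(35, 55) = 5 and 5 | (22 − 27), so the pair is consistent; merging gives x ≡ 132 (mod 385), where 385 = lcm(35, 55).
The solution is unique modulo lcm(35, 55) = 385.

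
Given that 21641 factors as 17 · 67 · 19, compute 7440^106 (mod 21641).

Mod 17: 7440 ≡ 11; by Fermat, exponent reduces to 106 mod 16 = 10; 11^10 ≡ 15 (mod 17).
Mod 67: 7440 ≡ 3; by Fermat, exponent reduces to 106 mod 66 = 40; 3^40 ≡ 24 (mod 67).
Mod 19: 7440 ≡ 11; by Fermat, exponent reduces to 106 mod 18 = 16; 11^16 ≡ 11 (mod 19).
Combine by CRT: x ≡ 15 (mod 17), x ≡ 24 (mod 67), x ≡ 11 (mod 19) ⇒ x ≡ 9739 (mod 21641).

9739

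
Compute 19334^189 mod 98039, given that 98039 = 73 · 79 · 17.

Mod 73: 19334 ≡ 62; by Fermat, exponent reduces to 189 mod 72 = 45; 62^45 ≡ 22 (mod 73).
Mod 79: 19334 ≡ 58; by Fermat, exponent reduces to 189 mod 78 = 33; 58^33 ≡ 69 (mod 79).
Mod 17: 19334 ≡ 5; by Fermat, exponent reduces to 189 mod 16 = 13; 5^13 ≡ 3 (mod 17).
Combine by CRT: x ≡ 22 (mod 73), x ≡ 69 (mod 79), x ≡ 3 (mod 17) ⇒ x ≡ 73460 (mod 98039).

73460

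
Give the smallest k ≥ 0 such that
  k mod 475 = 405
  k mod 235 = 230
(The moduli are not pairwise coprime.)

6105

gcd(475, 235) = 5 and 5 | (230 − 405), so the pair is consistent; merging gives k ≡ 6105 (mod 22325), where 22325 = lcm(475, 235).
The solution is unique modulo lcm(475, 235) = 22325.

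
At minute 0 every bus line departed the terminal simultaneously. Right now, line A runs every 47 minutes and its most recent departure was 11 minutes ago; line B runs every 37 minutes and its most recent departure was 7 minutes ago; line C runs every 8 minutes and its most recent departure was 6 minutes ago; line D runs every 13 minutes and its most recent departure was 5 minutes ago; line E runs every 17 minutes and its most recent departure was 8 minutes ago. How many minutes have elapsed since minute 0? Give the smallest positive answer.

Combine the congruences pairwise.
From t ≡ 11 (mod 47) write t = 11 + 47s. Substituting into t ≡ 7 (mod 37) gives 47s ≡ 33 (mod 37), and since 10⁻¹ ≡ 26 (mod 37), s ≡ 7. Hence t ≡ 11 + 47·7 = 340 (mod 1739).
From t ≡ 340 (mod 1739) write t = 340 + 1739s. Substituting into t ≡ 6 (mod 8) gives 1739s ≡ 2 (mod 8), and since 3⁻¹ ≡ 3 (mod 8), s ≡ 6. Hence t ≡ 340 + 1739·6 = 10774 (mod 13912).
From t ≡ 10774 (mod 13912) write t = 10774 + 13912s. Substituting into t ≡ 5 (mod 13) gives 13912s ≡ 8 (mod 13), and since 2⁻¹ ≡ 7 (mod 13), s ≡ 4. Hence t ≡ 10774 + 13912·4 = 66422 (mod 180856).
From t ≡ 66422 (mod 180856) write t = 66422 + 180856s. Substituting into t ≡ 8 (mod 17) gives 180856s ≡ 5 (mod 17), and since 10⁻¹ ≡ 12 (mod 17), s ≡ 9. Hence t ≡ 66422 + 180856·9 = 1694126 (mod 3074552).

1694126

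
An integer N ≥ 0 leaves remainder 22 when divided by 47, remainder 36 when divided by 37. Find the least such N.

1479

From N ≡ 22 (mod 47) write N = 22 + 47t. Substituting into N ≡ 36 (mod 37) gives 47t ≡ 14 (mod 37), and since 10⁻¹ ≡ 26 (mod 37), t ≡ 31. Hence N ≡ 22 + 47·31 = 1479 (mod 1739).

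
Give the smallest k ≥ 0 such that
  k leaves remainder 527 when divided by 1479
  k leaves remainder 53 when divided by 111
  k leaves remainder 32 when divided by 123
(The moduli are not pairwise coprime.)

1029911

Combine the congruences pairwise.
gcd(1479, 111) = 3 and 3 | (53 − 527), so the pair is consistent; merging gives k ≡ 44897 (mod 54723), where 54723 = lcm(1479, 111).
gcd(54723, 123) = 3 and 3 | (32 − 44897), so the pair is consistent; merging gives k ≡ 1029911 (mod 2243643), where 2243643 = lcm(54723, 123).
The solution is unique modulo lcm(1479, 111, 123) = 2243643.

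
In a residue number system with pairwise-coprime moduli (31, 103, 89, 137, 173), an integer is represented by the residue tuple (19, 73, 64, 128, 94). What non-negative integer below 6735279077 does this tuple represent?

The moduli are pairwise coprime; N = 31·103·89·137·173 = 6735279077.
N/31 = 217267067; 217267067 ≡ 2 (mod 31); 2·16 ≡ 1, so inverse 16.
N/103 = 65391059; 65391059 ≡ 67 (mod 103); 67·20 ≡ 1, so inverse 20.
N/89 = 75677293; 75677293 ≡ 59 (mod 89); 59·86 ≡ 1, so inverse 86.
N/137 = 49162621; 49162621 ≡ 34 (mod 137); 34·133 ≡ 1, so inverse 133.
N/173 = 38932249; 38932249 ≡ 156 (mod 173); 156·61 ≡ 1, so inverse 61.
x ≡ 19·217267067·16 + 73·65391059·20 + 64·75677293·86 + 128·49162621·133 + 94·38932249·61 = 1638229930850.
1638229930850 mod 6735279077 = 1557115139.

1557115139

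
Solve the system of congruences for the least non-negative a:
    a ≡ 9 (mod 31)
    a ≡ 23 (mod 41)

From a ≡ 9 (mod 31) write a = 9 + 31t. Substituting into a ≡ 23 (mod 41) gives 31t ≡ 14 (mod 41), and since 31⁻¹ ≡ 4 (mod 41), t ≡ 15. Hence a ≡ 9 + 31·15 = 474 (mod 1271).

474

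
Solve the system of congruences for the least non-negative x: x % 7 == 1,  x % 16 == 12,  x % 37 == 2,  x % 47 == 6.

151628

From x ≡ 1 (mod 7) write x = 1 + 7t. Substituting into x ≡ 12 (mod 16) gives 7t ≡ 11 (mod 16), and since 7⁻¹ ≡ 7 (mod 16), t ≡ 13. Hence x ≡ 1 + 7·13 = 92 (mod 112).
From x ≡ 92 (mod 112) write x = 92 + 112t. Substituting into x ≡ 2 (mod 37) gives 112t ≡ 21 (mod 37), and since 1⁻¹ ≡ 1 (mod 37), t ≡ 21. Hence x ≡ 92 + 112·21 = 2444 (mod 4144).
From x ≡ 2444 (mod 4144) write x = 2444 + 4144t. Substituting into x ≡ 6 (mod 47) gives 4144t ≡ 6 (mod 47), and since 8⁻¹ ≡ 6 (mod 47), t ≡ 36. Hence x ≡ 2444 + 4144·36 = 151628 (mod 194768).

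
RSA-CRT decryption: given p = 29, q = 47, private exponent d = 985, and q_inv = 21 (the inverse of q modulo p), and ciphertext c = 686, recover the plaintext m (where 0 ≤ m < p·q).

108

d_p = d mod (p−1) = 985 mod 28 = 5; d_q = d mod (q−1) = 19.
m₁ = c^(d_p) mod p: c ≡ 19 (mod 29), and 19^5 mod 29 = 21.
m₂ = c^(d_q) mod q: c ≡ 28 (mod 47), and 28^19 mod 47 = 14.
h = q_inv·(m₁ − m₂) mod p = 21·(21 − 14) mod 29 = 2.
m = m₂ + h·q = 14 + 2·47 = 108.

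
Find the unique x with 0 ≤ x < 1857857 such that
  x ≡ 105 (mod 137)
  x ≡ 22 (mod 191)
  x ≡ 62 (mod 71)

The moduli are pairwise coprime; N = 137·191·71 = 1857857.
N/137 = 13561; 13561 ≡ 135 (mod 137); 135·68 ≡ 1, so inverse 68.
N/191 = 9727; 9727 ≡ 177 (mod 191); 177·150 ≡ 1, so inverse 150.
N/71 = 26167; 26167 ≡ 39 (mod 71); 39·51 ≡ 1, so inverse 51.
x ≡ 105·13561·68 + 22·9727·150 + 62·26167·51 = 211664694.
211664694 mod 1857857 = 1726853.

1726853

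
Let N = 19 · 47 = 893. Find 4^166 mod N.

883

Mod 19: 4 ≡ 4; by Fermat, exponent reduces to 166 mod 18 = 4; 4^4 ≡ 9 (mod 19).
Mod 47: 4 ≡ 4; by Fermat, exponent reduces to 166 mod 46 = 28; 4^28 ≡ 37 (mod 47).
Combine by CRT: x ≡ 9 (mod 19), x ≡ 37 (mod 47) ⇒ x ≡ 883 (mod 893).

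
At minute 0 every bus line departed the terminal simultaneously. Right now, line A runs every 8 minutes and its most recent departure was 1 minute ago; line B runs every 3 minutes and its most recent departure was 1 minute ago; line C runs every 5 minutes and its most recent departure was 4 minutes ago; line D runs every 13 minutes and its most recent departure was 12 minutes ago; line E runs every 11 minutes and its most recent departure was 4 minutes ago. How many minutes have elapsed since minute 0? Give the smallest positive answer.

The moduli are pairwise coprime; N = 8·3·5·13·11 = 17160.
N/8 = 2145; 2145 ≡ 1 (mod 8), inverse 1.
N/3 = 5720; 5720 ≡ 2 (mod 3); 2·2 ≡ 1, so inverse 2.
N/5 = 3432; 3432 ≡ 2 (mod 5); 2·3 ≡ 1, so inverse 3.
N/13 = 1320; 1320 ≡ 7 (mod 13); 7·2 ≡ 1, so inverse 2.
N/11 = 1560; 1560 ≡ 9 (mod 11); 9·5 ≡ 1, so inverse 5.
t ≡ 1·2145·1 + 1·5720·2 + 4·3432·3 + 12·1320·2 + 4·1560·5 = 117649.
117649 mod 17160 = 14689.

14689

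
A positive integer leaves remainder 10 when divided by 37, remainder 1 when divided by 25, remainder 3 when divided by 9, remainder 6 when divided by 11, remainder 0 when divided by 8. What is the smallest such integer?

174576

The moduli are pairwise coprime; N = 37·25·9·11·8 = 732600.
N/37 = 19800; 19800 ≡ 5 (mod 37); 5·15 ≡ 1, so inverse 15.
N/25 = 29304; 29304 ≡ 4 (mod 25); 4·19 ≡ 1, so inverse 19.
N/9 = 81400; 81400 ≡ 4 (mod 9); 4·7 ≡ 1, so inverse 7.
N/11 = 66600; 66600 ≡ 6 (mod 11); 6·2 ≡ 1, so inverse 2.
N/8 = 91575; 91575 ≡ 7 (mod 8); 7·7 ≡ 1, so inverse 7.
k ≡ 10·19800·15 + 1·29304·19 + 3·81400·7 + 6·66600·2 + 0·91575·7 = 6035376.
6035376 mod 732600 = 174576.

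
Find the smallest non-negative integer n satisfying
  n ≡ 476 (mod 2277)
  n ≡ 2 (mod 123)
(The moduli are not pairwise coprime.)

gcd(2277, 123) = 3 and 3 | (2 − 476), so the pair is consistent; merging gives n ≡ 27800 (mod 93357), where 93357 = lcm(2277, 123).
The solution is unique modulo lcm(2277, 123) = 93357.

27800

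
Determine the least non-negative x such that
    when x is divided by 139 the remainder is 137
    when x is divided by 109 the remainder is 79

From x ≡ 137 (mod 139) write x = 137 + 139t. Substituting into x ≡ 79 (mod 109) gives 139t ≡ 51 (mod 109), and since 30⁻¹ ≡ 40 (mod 109), t ≡ 78. Hence x ≡ 137 + 139·78 = 10979 (mod 15151).

10979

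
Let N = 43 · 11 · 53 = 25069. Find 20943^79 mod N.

Mod 43: 20943 ≡ 2; by Fermat, exponent reduces to 79 mod 42 = 37; 2^37 ≡ 39 (mod 43).
Mod 11: 20943 ≡ 10; by Fermat, exponent reduces to 79 mod 10 = 9; 10^9 ≡ 10 (mod 11).
Mod 53: 20943 ≡ 8; by Fermat, exponent reduces to 79 mod 52 = 27; 8^27 ≡ 45 (mod 53).
Combine by CRT: x ≡ 39 (mod 43), x ≡ 10 (mod 11), x ≡ 45 (mod 53) ⇒ x ≡ 16422 (mod 25069).

16422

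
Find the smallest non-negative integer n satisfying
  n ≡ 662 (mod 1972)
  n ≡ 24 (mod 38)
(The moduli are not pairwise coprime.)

34186

Combine the congruences pairwise.
gcd(1972, 38) = 2 and 2 | (24 − 662), so the pair is consistent; merging gives n ≡ 34186 (mod 37468), where 37468 = lcm(1972, 38).
The solution is unique modulo lcm(1972, 38) = 37468.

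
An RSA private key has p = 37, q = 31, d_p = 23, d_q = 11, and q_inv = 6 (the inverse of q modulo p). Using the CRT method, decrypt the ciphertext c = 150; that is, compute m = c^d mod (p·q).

967

m₁ = c^(d_p) mod p: c ≡ 2 (mod 37), and 2^23 mod 37 = 5.
m₂ = c^(d_q) mod q: c ≡ 26 (mod 31), and 26^11 mod 31 = 6.
h = q_inv·(m₁ − m₂) mod p = 6·(5 − 6) mod 37 = 31.
m = m₂ + h·q = 6 + 31·31 = 967.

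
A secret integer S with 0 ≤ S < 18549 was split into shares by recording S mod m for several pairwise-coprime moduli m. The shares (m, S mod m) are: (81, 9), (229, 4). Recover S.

From S ≡ 9 (mod 81) write S = 9 + 81t. Substituting into S ≡ 4 (mod 229) gives 81t ≡ 224 (mod 229), and since 81⁻¹ ≡ 82 (mod 229), t ≡ 48. Hence S ≡ 9 + 81·48 = 3897 (mod 18549).

3897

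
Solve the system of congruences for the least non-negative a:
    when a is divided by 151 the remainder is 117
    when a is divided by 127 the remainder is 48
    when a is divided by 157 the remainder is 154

Combine the congruences pairwise.
From a ≡ 117 (mod 151) write a = 117 + 151t. Substituting into a ≡ 48 (mod 127) gives 151t ≡ 58 (mod 127), and since 24⁻¹ ≡ 90 (mod 127), t ≡ 13. Hence a ≡ 117 + 151·13 = 2080 (mod 19177).
From a ≡ 2080 (mod 19177) write a = 2080 + 19177t. Substituting into a ≡ 154 (mod 157) gives 19177t ≡ 115 (mod 157), and since 23⁻¹ ≡ 41 (mod 157), t ≡ 5. Hence a ≡ 2080 + 19177·5 = 97965 (mod 3010789).

97965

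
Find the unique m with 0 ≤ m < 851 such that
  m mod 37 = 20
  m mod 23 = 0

575

From m ≡ 20 (mod 37) write m = 20 + 37t. Substituting into m ≡ 0 (mod 23) gives 37t ≡ 3 (mod 23), and since 14⁻¹ ≡ 5 (mod 23), t ≡ 15. Hence m ≡ 20 + 37·15 = 575 (mod 851).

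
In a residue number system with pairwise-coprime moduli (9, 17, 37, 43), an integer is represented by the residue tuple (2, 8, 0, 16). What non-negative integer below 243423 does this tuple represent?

206201

The moduli are pairwise coprime; N = 9·17·37·43 = 243423.
N/9 = 27047; 27047 ≡ 2 (mod 9); 2·5 ≡ 1, so inverse 5.
N/17 = 14319; 14319 ≡ 5 (mod 17); 5·7 ≡ 1, so inverse 7.
N/37 = 6579; 6579 ≡ 30 (mod 37); 30·21 ≡ 1, so inverse 21.
N/43 = 5661; 5661 ≡ 28 (mod 43); 28·20 ≡ 1, so inverse 20.
x ≡ 2·27047·5 + 8·14319·7 + 0·6579·21 + 16·5661·20 = 2883854.
2883854 mod 243423 = 206201.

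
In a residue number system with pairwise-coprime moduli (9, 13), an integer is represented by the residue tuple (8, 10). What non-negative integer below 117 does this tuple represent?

62

From x ≡ 8 (mod 9) write x = 8 + 9t. Substituting into x ≡ 10 (mod 13) gives 9t ≡ 2 (mod 13), and since 9⁻¹ ≡ 3 (mod 13), t ≡ 6. Hence x ≡ 8 + 9·6 = 62 (mod 117).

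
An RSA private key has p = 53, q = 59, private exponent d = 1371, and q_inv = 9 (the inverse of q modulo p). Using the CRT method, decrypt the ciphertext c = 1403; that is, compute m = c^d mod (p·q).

d_p = d mod (p−1) = 1371 mod 52 = 19; d_q = d mod (q−1) = 37.
m₁ = c^(d_p) mod p: c ≡ 25 (mod 53), and 25^19 mod 53 = 6.
m₂ = c^(d_q) mod q: c ≡ 46 (mod 59), and 46^37 mod 59 = 25.
h = q_inv·(m₁ − m₂) mod p = 9·(6 − 25) mod 53 = 41.
m = m₂ + h·q = 25 + 41·59 = 2444.

2444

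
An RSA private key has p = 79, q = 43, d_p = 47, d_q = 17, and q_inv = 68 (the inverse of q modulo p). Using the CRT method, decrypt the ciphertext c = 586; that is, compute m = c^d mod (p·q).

3300

m₁ = c^(d_p) mod p: c ≡ 33 (mod 79), and 33^47 mod 79 = 61.
m₂ = c^(d_q) mod q: c ≡ 27 (mod 43), and 27^17 mod 43 = 32.
h = q_inv·(m₁ − m₂) mod p = 68·(61 − 32) mod 79 = 76.
m = m₂ + h·q = 32 + 76·43 = 3300.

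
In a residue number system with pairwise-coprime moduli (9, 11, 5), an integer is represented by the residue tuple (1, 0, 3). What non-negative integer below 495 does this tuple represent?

The moduli are pairwise coprime; N = 9·11·5 = 495.
N/9 = 55; 55 ≡ 1 (mod 9), inverse 1.
N/11 = 45; 45 ≡ 1 (mod 11), inverse 1.
N/5 = 99; 99 ≡ 4 (mod 5); 4·4 ≡ 1, so inverse 4.
x ≡ 1·55·1 + 0·45·1 + 3·99·4 = 1243.
1243 mod 495 = 253.

253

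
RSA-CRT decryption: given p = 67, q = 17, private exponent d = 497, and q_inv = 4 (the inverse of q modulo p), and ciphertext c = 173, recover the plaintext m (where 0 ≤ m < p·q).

d_p = d mod (p−1) = 497 mod 66 = 35; d_q = d mod (q−1) = 1.
m₁ = c^(d_p) mod p: c ≡ 39 (mod 67), and 39^35 mod 67 = 47.
m₂ = c^(d_q) mod q: c ≡ 3 (mod 17), and 3^1 mod 17 = 3.
h = q_inv·(m₁ − m₂) mod p = 4·(47 − 3) mod 67 = 42.
m = m₂ + h·q = 3 + 42·17 = 717.

717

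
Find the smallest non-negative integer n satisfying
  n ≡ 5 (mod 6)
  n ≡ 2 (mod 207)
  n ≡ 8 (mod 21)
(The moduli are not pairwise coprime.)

Combine the congruences pairwise.
gcd(6, 207) = 3 and 3 | (2 − 5), so the pair is consistent; merging gives n ≡ 209 (mod 414), where 414 = lcm(6, 207).
gcd(414, 21) = 3 and 3 | (8 − 209), so the pair is consistent; merging gives n ≡ 1037 (mod 2898), where 2898 = lcm(414, 21).
The solution is unique modulo lcm(6, 207, 21) = 2898.

1037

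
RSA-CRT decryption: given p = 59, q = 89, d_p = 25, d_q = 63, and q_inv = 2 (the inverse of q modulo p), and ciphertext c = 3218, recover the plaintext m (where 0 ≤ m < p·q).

m₁ = c^(d_p) mod p: c ≡ 32 (mod 59), and 32^25 mod 59 = 40.
m₂ = c^(d_q) mod q: c ≡ 14 (mod 89), and 14^63 mod 89 = 26.
h = q_inv·(m₁ − m₂) mod p = 2·(40 − 26) mod 59 = 28.
m = m₂ + h·q = 26 + 28·89 = 2518.

2518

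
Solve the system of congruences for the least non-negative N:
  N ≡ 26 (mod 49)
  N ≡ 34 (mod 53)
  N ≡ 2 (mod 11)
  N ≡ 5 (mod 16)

106405

The moduli are pairwise coprime; M = 49·53·11·16 = 457072.
M/49 = 9328; 9328 ≡ 18 (mod 49); 18·30 ≡ 1, so inverse 30.
M/53 = 8624; 8624 ≡ 38 (mod 53); 38·7 ≡ 1, so inverse 7.
M/11 = 41552; 41552 ≡ 5 (mod 11); 5·9 ≡ 1, so inverse 9.
M/16 = 28567; 28567 ≡ 7 (mod 16); 7·7 ≡ 1, so inverse 7.
N ≡ 26·9328·30 + 34·8624·7 + 2·41552·9 + 5·28567·7 = 11076133.
11076133 mod 457072 = 106405.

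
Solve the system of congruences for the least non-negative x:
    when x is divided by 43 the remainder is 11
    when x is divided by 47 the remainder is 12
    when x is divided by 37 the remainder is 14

58104

The moduli are pairwise coprime; N = 43·47·37 = 74777.
N/43 = 1739; 1739 ≡ 19 (mod 43); 19·34 ≡ 1, so inverse 34.
N/47 = 1591; 1591 ≡ 40 (mod 47); 40·20 ≡ 1, so inverse 20.
N/37 = 2021; 2021 ≡ 23 (mod 37); 23·29 ≡ 1, so inverse 29.
x ≡ 11·1739·34 + 12·1591·20 + 14·2021·29 = 1852752.
1852752 mod 74777 = 58104.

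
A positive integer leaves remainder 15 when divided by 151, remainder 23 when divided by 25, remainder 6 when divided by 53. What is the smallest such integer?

35198

From N ≡ 15 (mod 151) write N = 15 + 151t. Substituting into N ≡ 23 (mod 25) gives 151t ≡ 8 (mod 25), and since 1⁻¹ ≡ 1 (mod 25), t ≡ 8. Hence N ≡ 15 + 151·8 = 1223 (mod 3775).
From N ≡ 1223 (mod 3775) write N = 1223 + 3775t. Substituting into N ≡ 6 (mod 53) gives 3775t ≡ 2 (mod 53), and since 12⁻¹ ≡ 31 (mod 53), t ≡ 9. Hence N ≡ 1223 + 3775·9 = 35198 (mod 200075).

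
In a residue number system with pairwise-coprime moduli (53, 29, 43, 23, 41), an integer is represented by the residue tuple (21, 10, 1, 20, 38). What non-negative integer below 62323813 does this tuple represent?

49522585

The moduli are pairwise coprime; N = 53·29·43·23·41 = 62323813.
N/53 = 1175921; 1175921 ≡ 10 (mod 53); 10·16 ≡ 1, so inverse 16.
N/29 = 2149097; 2149097 ≡ 23 (mod 29); 23·24 ≡ 1, so inverse 24.
N/43 = 1449391; 1449391 ≡ 33 (mod 43); 33·30 ≡ 1, so inverse 30.
N/23 = 2709731; 2709731 ≡ 9 (mod 23); 9·18 ≡ 1, so inverse 18.
N/41 = 1520093; 1520093 ≡ 18 (mod 41); 18·16 ≡ 1, so inverse 16.
x ≡ 21·1175921·16 + 10·2149097·24 + 1·1449391·30 + 20·2709731·18 + 38·1520093·16 = 2854094170.
2854094170 mod 62323813 = 49522585.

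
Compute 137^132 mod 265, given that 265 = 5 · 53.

46

Mod 5: 137 ≡ 2; since 4 | 132, by Fermat 2^132 ≡ 1 (mod 5).
Mod 53: 137 ≡ 31; by Fermat, exponent reduces to 132 mod 52 = 28; 31^28 ≡ 46 (mod 53).
Combine by CRT: x ≡ 1 (mod 5), x ≡ 46 (mod 53) ⇒ x ≡ 46 (mod 265).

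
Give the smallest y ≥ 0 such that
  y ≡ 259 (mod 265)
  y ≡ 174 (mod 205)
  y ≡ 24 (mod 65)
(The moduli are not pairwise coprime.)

gcd(265, 205) = 5 and 5 | (174 − 259), so the pair is consistent; merging gives y ≡ 789 (mod 10865), where 10865 = lcm(265, 205).
gcd(10865, 65) = 5 and 5 | (24 − 789), so the pair is consistent; merging gives y ≡ 87709 (mod 141245), where 141245 = lcm(10865, 65).
The solution is unique modulo lcm(265, 205, 65) = 141245.

87709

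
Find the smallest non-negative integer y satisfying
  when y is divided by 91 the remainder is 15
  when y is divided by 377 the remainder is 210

2472

gcd(91, 377) = 13 and 13 | (210 − 15), so the pair is consistent; merging gives y ≡ 2472 (mod 2639), where 2639 = lcm(91, 377).
The solution is unique modulo lcm(91, 377) = 2639.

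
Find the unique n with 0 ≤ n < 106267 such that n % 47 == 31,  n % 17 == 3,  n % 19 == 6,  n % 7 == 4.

The moduli are pairwise coprime; M = 47·17·19·7 = 106267.
M/47 = 2261; 2261 ≡ 5 (mod 47); 5·19 ≡ 1, so inverse 19.
M/17 = 6251; 6251 ≡ 12 (mod 17); 12·10 ≡ 1, so inverse 10.
M/19 = 5593; 5593 ≡ 7 (mod 19); 7·11 ≡ 1, so inverse 11.
M/7 = 15181; 15181 ≡ 5 (mod 7); 5·3 ≡ 1, so inverse 3.
n ≡ 31·2261·19 + 3·6251·10 + 6·5593·11 + 4·15181·3 = 2070569.
2070569 mod 106267 = 51496.

51496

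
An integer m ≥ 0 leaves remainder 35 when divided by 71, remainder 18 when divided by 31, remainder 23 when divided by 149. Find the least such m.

Combine the congruences pairwise.
From m ≡ 35 (mod 71) write m = 35 + 71t. Substituting into m ≡ 18 (mod 31) gives 71t ≡ 14 (mod 31), and since 9⁻¹ ≡ 7 (mod 31), t ≡ 5. Hence m ≡ 35 + 71·5 = 390 (mod 2201).
From m ≡ 390 (mod 2201) write m = 390 + 2201t. Substituting into m ≡ 23 (mod 149) gives 2201t ≡ 80 (mod 149), and since 115⁻¹ ≡ 92 (mod 149), t ≡ 59. Hence m ≡ 390 + 2201·59 = 130249 (mod 327949).

130249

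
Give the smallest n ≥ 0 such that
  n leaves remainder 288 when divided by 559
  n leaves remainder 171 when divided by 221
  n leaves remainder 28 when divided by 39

9232

Combine the congruences pairwise.
gcd(559, 221) = 13 and 13 | (171 − 288), so the pair is consistent; merging gives n ≡ 9232 (mod 9503), where 9503 = lcm(559, 221).
gcd(9503, 39) = 13 and 13 | (28 − 9232), so the pair is consistent; merging gives n ≡ 9232 (mod 28509), where 28509 = lcm(9503, 39).
The solution is unique modulo lcm(559, 221, 39) = 28509.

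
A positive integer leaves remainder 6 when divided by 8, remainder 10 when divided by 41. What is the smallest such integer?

174

From k ≡ 6 (mod 8) write k = 6 + 8t. Substituting into k ≡ 10 (mod 41) gives 8t ≡ 4 (mod 41), and since 8⁻¹ ≡ 36 (mod 41), t ≡ 21. Hence k ≡ 6 + 8·21 = 174 (mod 328).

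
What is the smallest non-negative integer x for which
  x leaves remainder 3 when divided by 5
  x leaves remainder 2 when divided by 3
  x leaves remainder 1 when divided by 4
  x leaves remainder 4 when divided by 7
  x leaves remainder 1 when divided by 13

53

Combine the congruences pairwise.
From x ≡ 3 (mod 5) write x = 3 + 5t. Substituting into x ≡ 2 (mod 3) gives 5t ≡ 2 (mod 3), and since 2⁻¹ ≡ 2 (mod 3), t ≡ 1. Hence x ≡ 3 + 5·1 = 8 (mod 15).
From x ≡ 8 (mod 15) write x = 8 + 15t. Substituting into x ≡ 1 (mod 4) gives 15t ≡ 1 (mod 4), and since 3⁻¹ ≡ 3 (mod 4), t ≡ 3. Hence x ≡ 8 + 15·3 = 53 (mod 60).
From x ≡ 53 (mod 60) write x = 53 + 60t. Substituting into x ≡ 4 (mod 7) gives 60t ≡ 0 (mod 7), and since 4⁻¹ ≡ 2 (mod 7), t ≡ 0. Hence x ≡ 53 + 60·0 = 53 (mod 420).
From x ≡ 53 (mod 420) write x = 53 + 420t. Substituting into x ≡ 1 (mod 13) gives 420t ≡ 0 (mod 13), and since 4⁻¹ ≡ 10 (mod 13), t ≡ 0. Hence x ≡ 53 + 420·0 = 53 (mod 5460).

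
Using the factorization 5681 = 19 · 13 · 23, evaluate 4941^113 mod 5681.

1730

Mod 19: 4941 ≡ 1; by Fermat, exponent reduces to 113 mod 18 = 5; 1^5 ≡ 1 (mod 19).
Mod 13: 4941 ≡ 1; by Fermat, exponent reduces to 113 mod 12 = 5; 1^5 ≡ 1 (mod 13).
Mod 23: 4941 ≡ 19; by Fermat, exponent reduces to 113 mod 22 = 3; 19^3 ≡ 5 (mod 23).
Combine by CRT: x ≡ 1 (mod 19), x ≡ 1 (mod 13), x ≡ 5 (mod 23) ⇒ x ≡ 1730 (mod 5681).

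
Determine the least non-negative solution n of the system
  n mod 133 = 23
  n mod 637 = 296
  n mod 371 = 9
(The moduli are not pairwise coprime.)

gcd(133, 637) = 7 and 7 | (296 − 23), so the pair is consistent; merging gives n ≡ 3481 (mod 12103), where 12103 = lcm(133, 637).
gcd(12103, 371) = 7 and 7 | (9 − 3481), so the pair is consistent; merging gives n ≡ 560219 (mod 641459), where 641459 = lcm(12103, 371).
The solution is unique modulo lcm(133, 637, 371) = 641459.

560219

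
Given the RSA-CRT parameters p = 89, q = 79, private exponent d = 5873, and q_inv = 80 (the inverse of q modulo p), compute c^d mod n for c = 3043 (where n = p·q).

d_p = d mod (p−1) = 5873 mod 88 = 65; d_q = d mod (q−1) = 23.
m₁ = c^(d_p) mod p: c ≡ 17 (mod 89), and 17^65 mod 89 = 68.
m₂ = c^(d_q) mod q: c ≡ 41 (mod 79), and 41^23 mod 79 = 12.
h = q_inv·(m₁ − m₂) mod p = 80·(68 − 12) mod 89 = 30.
m = m₂ + h·q = 12 + 30·79 = 2382.

2382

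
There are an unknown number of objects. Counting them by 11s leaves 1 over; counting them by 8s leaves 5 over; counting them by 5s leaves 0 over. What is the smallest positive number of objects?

45

From N ≡ 1 (mod 11) write N = 1 + 11t. Substituting into N ≡ 5 (mod 8) gives 11t ≡ 4 (mod 8), and since 3⁻¹ ≡ 3 (mod 8), t ≡ 4. Hence N ≡ 1 + 11·4 = 45 (mod 88).
From N ≡ 45 (mod 88) write N = 45 + 88t. Substituting into N ≡ 0 (mod 5) gives 88t ≡ 0 (mod 5), and since 3⁻¹ ≡ 2 (mod 5), t ≡ 0. Hence N ≡ 45 + 88·0 = 45 (mod 440).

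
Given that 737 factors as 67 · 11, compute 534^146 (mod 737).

Mod 67: 534 ≡ 65; by Fermat, exponent reduces to 146 mod 66 = 14; 65^14 ≡ 36 (mod 67).
Mod 11: 534 ≡ 6; by Fermat, exponent reduces to 146 mod 10 = 6; 6^6 ≡ 5 (mod 11).
Combine by CRT: x ≡ 36 (mod 67), x ≡ 5 (mod 11) ⇒ x ≡ 170 (mod 737).

170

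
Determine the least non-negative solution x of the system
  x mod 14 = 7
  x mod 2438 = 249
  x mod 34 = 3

gcd(14, 2438) = 2 and 2 | (249 − 7), so the pair is consistent; merging gives x ≡ 12439 (mod 17066), where 17066 = lcm(14, 2438).
gcd(17066, 34) = 2 and 2 | (3 − 12439), so the pair is consistent; merging gives x ≡ 234297 (mod 290122), where 290122 = lcm(17066, 34).
The solution is unique modulo lcm(14, 2438, 34) = 290122.

234297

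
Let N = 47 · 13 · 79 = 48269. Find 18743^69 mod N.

Mod 47: 18743 ≡ 37; by Fermat, exponent reduces to 69 mod 46 = 23; 37^23 ≡ 1 (mod 47).
Mod 13: 18743 ≡ 10; by Fermat, exponent reduces to 69 mod 12 = 9; 10^9 ≡ 12 (mod 13).
Mod 79: 18743 ≡ 20; 20^69 ≡ 22 (mod 79).
Combine by CRT: x ≡ 1 (mod 47), x ≡ 12 (mod 13), x ≡ 22 (mod 79) ⇒ x ≡ 10529 (mod 48269).

10529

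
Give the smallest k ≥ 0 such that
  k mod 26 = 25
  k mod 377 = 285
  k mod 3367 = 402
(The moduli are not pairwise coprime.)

64375

gcd(26, 377) = 13 and 13 | (285 − 25), so the pair is consistent; merging gives k ≡ 285 (mod 754), where 754 = lcm(26, 377).
gcd(754, 3367) = 13 and 13 | (402 − 285), so the pair is consistent; merging gives k ≡ 64375 (mod 195286), where 195286 = lcm(754, 3367).
The solution is unique modulo lcm(26, 377, 3367) = 195286.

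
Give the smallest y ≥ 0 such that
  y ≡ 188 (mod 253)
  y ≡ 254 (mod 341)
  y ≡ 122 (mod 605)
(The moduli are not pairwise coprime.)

9802

Combine the congruences pairwise.
gcd(253, 341) = 11 and 11 | (254 − 188), so the pair is consistent; merging gives y ≡ 1959 (mod 7843), where 7843 = lcm(253, 341).
gcd(7843, 605) = 11 and 11 | (122 − 1959), so the pair is consistent; merging gives y ≡ 9802 (mod 431365), where 431365 = lcm(7843, 605).
The solution is unique modulo lcm(253, 341, 605) = 431365.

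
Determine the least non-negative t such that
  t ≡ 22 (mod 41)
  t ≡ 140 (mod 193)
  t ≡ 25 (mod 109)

The moduli are pairwise coprime; N = 41·193·109 = 862517.
N/41 = 21037; 21037 ≡ 4 (mod 41); 4·31 ≡ 1, so inverse 31.
N/193 = 4469; 4469 ≡ 30 (mod 193); 30·148 ≡ 1, so inverse 148.
N/109 = 7913; 7913 ≡ 65 (mod 109); 65·52 ≡ 1, so inverse 52.
t ≡ 22·21037·31 + 140·4469·148 + 25·7913·52 = 117231814.
117231814 mod 862517 = 792019.

792019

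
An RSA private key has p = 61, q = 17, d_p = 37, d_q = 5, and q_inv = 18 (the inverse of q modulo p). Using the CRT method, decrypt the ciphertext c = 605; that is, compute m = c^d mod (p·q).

992

m₁ = c^(d_p) mod p: c ≡ 56 (mod 61), and 56^37 mod 61 = 16.
m₂ = c^(d_q) mod q: c ≡ 10 (mod 17), and 10^5 mod 17 = 6.
h = q_inv·(m₁ − m₂) mod p = 18·(16 − 6) mod 61 = 58.
m = m₂ + h·q = 6 + 58·17 = 992.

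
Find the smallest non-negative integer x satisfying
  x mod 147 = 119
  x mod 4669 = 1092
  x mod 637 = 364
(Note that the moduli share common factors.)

gcd(147, 4669) = 7 and 7 | (1092 − 119), so the pair is consistent; merging gives x ≡ 52451 (mod 98049), where 98049 = lcm(147, 4669).
gcd(98049, 637) = 49 and 49 | (364 − 52451), so the pair is consistent; merging gives x ≡ 1032941 (mod 1274637), where 1274637 = lcm(98049, 637).
The solution is unique modulo lcm(147, 4669, 637) = 1274637.

1032941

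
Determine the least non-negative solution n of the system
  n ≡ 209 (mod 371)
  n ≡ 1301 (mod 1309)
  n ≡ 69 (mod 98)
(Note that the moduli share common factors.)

281427

Combine the congruences pairwise.
gcd(371, 1309) = 7 and 7 | (1301 − 209), so the pair is consistent; merging gives n ≡ 3919 (mod 69377), where 69377 = lcm(371, 1309).
gcd(69377, 98) = 7 and 7 | (69 − 3919), so the pair is consistent; merging gives n ≡ 281427 (mod 971278), where 971278 = lcm(69377, 98).
The solution is unique modulo lcm(371, 1309, 98) = 971278.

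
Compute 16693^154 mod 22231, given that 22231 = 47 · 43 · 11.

20590

Mod 47: 16693 ≡ 8; by Fermat, exponent reduces to 154 mod 46 = 16; 8^16 ≡ 4 (mod 47).
Mod 43: 16693 ≡ 9; by Fermat, exponent reduces to 154 mod 42 = 28; 9^28 ≡ 36 (mod 43).
Mod 11: 16693 ≡ 6; by Fermat, exponent reduces to 154 mod 10 = 4; 6^4 ≡ 9 (mod 11).
Combine by CRT: x ≡ 4 (mod 47), x ≡ 36 (mod 43), x ≡ 9 (mod 11) ⇒ x ≡ 20590 (mod 22231).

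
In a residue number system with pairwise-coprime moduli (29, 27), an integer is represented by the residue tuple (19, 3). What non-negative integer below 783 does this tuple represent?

570

From x ≡ 19 (mod 29) write x = 19 + 29t. Substituting into x ≡ 3 (mod 27) gives 29t ≡ 11 (mod 27), and since 2⁻¹ ≡ 14 (mod 27), t ≡ 19. Hence x ≡ 19 + 29·19 = 570 (mod 783).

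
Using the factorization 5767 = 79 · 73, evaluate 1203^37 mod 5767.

5145

Mod 79: 1203 ≡ 18; 18^37 ≡ 10 (mod 79).
Mod 73: 1203 ≡ 35; 35^37 ≡ 35 (mod 73).
Combine by CRT: x ≡ 10 (mod 79), x ≡ 35 (mod 73) ⇒ x ≡ 5145 (mod 5767).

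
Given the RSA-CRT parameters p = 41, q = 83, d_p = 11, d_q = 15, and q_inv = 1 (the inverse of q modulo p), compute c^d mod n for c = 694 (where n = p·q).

260

m₁ = c^(d_p) mod p: c ≡ 38 (mod 41), and 38^11 mod 41 = 14.
m₂ = c^(d_q) mod q: c ≡ 30 (mod 83), and 30^15 mod 83 = 11.
h = q_inv·(m₁ − m₂) mod p = 1·(14 − 11) mod 41 = 3.
m = m₂ + h·q = 11 + 3·83 = 260.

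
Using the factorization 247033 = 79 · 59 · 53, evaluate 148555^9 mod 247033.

166944

Mod 79: 148555 ≡ 35; 35^9 ≡ 17 (mod 79).
Mod 59: 148555 ≡ 52; 52^9 ≡ 33 (mod 59).
Mod 53: 148555 ≡ 49; 49^9 ≡ 47 (mod 53).
Combine by CRT: x ≡ 17 (mod 79), x ≡ 33 (mod 59), x ≡ 47 (mod 53) ⇒ x ≡ 166944 (mod 247033).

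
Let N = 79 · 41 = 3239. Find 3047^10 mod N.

1280

Mod 79: 3047 ≡ 45; 45^10 ≡ 16 (mod 79).
Mod 41: 3047 ≡ 13; 13^10 ≡ 9 (mod 41).
Combine by CRT: x ≡ 16 (mod 79), x ≡ 9 (mod 41) ⇒ x ≡ 1280 (mod 3239).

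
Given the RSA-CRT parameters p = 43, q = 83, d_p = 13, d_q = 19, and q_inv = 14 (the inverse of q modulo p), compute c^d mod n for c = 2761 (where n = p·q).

1649

m₁ = c^(d_p) mod p: c ≡ 9 (mod 43), and 9^13 mod 43 = 15.
m₂ = c^(d_q) mod q: c ≡ 22 (mod 83), and 22^19 mod 83 = 72.
h = q_inv·(m₁ − m₂) mod p = 14·(15 − 72) mod 43 = 19.
m = m₂ + h·q = 72 + 19·83 = 1649.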